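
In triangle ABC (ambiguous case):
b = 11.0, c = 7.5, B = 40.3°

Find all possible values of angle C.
sin(C)/c = sin(B)/b  →  sin(C) = c·sin(B)/b = 7.5·sin(40.3°)/11.0 = 0.440993
C₁ = arcsin(0.440993) = 26.17°,  C₂ = 180° - C₁ = 153.83°
Check C₂: A = 180° - 40.3° - 153.83° = -14.13° ≤ 0, rejected
C = 26.17° (one solution)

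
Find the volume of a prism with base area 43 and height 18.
Volume = base area * height
Volume = 43 * 18
Volume = 774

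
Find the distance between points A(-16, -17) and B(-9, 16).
Using the distance formula: d = sqrt((x₂-x₁)² + (y₂-y₁)²)
dx = (-9) - (-16) = 7
dy = 16 - (-17) = 33
d = sqrt(7² + 33²) = sqrt(49 + 1089) = sqrt(1138) = 33.73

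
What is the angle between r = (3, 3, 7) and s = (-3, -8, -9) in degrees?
r·s = -96, |r|² = 67, |s|² = 154
cos θ = -96/√10318 ≈ -0.9451
θ ≈ 160.9°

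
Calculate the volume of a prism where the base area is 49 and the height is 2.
Volume = base area * height
Volume = 49 * 2
Volume = 98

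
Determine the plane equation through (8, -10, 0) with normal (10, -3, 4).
d = n·P = (10)(8) + (-3)(-10) + (4)(0) = 110
Plane: 10x - 3y + 4z = 110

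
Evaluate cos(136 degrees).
cos(136 degrees) = -0.7193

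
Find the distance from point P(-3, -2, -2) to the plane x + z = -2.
d = |1(-3) + 0(-2) + 1(-2) - (-2)| / √(1² + 0² + 1²) = 3/√2 = 2.121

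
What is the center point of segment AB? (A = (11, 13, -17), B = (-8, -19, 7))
Midpoint = ((11-8)/2, (13-19)/2, (-17+7)/2) = (1.5, -3, -5)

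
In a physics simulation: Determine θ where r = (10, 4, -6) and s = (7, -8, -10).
r·s = 98, |r|² = 152, |s|² = 213
cos θ = 98/√32376 ≈ 0.5446
θ ≈ 57.0°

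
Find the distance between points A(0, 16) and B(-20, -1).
Using the distance formula: d = sqrt((x₂-x₁)² + (y₂-y₁)²)
dx = (-20) - 0 = -20
dy = (-1) - 16 = -17
d = sqrt((-20)² + (-17)²) = sqrt(400 + 289) = sqrt(689) = 26.25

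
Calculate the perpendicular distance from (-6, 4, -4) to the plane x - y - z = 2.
d = |1(-6) + (-1)(4) + (-1)(-4) - (2)| / √(1² + (-1)² + (-1)²) = 8/√3 = 4.619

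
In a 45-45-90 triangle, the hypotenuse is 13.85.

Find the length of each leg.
In a 45-45-90 triangle, hypotenuse = leg·√2  →  leg = hypotenuse/√2
leg = 13.85/√2 = 9.793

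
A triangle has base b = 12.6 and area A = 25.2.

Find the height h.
A = ½bh  →  h = 2A/b
h = 2·25.2/12.6 = 4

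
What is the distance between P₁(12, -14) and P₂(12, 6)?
Using the distance formula: d = sqrt((x₂-x₁)² + (y₂-y₁)²)
dx = 12 - 12 = 0
dy = 6 - (-14) = 20
d = sqrt(0² + 20²) = sqrt(0 + 400) = sqrt(400) = 20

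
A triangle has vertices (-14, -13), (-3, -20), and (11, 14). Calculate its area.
Using the coordinate formula: Area = (1/2)|x₁(y₂-y₃) + x₂(y₃-y₁) + x₃(y₁-y₂)|
Area = (1/2)|(-14)((-20)-14) + (-3)(14-(-13)) + 11((-13)-(-20))|
Area = (1/2)|(-14)*(-34) + (-3)*27 + 11*7|
Area = (1/2)|476 + (-81) + 77|
Area = (1/2)*472 = 236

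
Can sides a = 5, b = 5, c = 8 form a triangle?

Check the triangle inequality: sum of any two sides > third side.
Yes, triangle inequality satisfied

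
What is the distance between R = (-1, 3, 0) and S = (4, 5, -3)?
d = √[(5)² + (2)² + (-3)²] = √38 = 6.164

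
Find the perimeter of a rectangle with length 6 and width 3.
Perimeter = 2 * (length + width)
Perimeter = 2 * (6 + 3)
Perimeter = 2 * 9
Perimeter = 18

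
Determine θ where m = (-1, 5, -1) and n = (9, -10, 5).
m·n = -64, |m|² = 27, |n|² = 206
cos θ = -64/√5562 ≈ -0.8582
θ ≈ 149.1°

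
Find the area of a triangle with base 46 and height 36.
Area = (1/2) * base * height
Area = (1/2) * 46 * 36
Area = 828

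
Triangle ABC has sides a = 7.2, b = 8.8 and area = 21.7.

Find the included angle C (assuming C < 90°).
Area = ½ab·sin(C)  →  sin(C) = 2·Area/(ab)
sin(C) = 2·21.7/(7.2·8.8) = 0.684975
C = arcsin(0.684975) = 43.23°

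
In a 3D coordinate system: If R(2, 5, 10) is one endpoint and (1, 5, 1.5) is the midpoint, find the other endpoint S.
S = (2×1 - 2, 2×5 - 5, 2×1.5 - 10) = (0, 5, -7)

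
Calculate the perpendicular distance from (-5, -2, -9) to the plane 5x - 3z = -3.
d = |5(-5) + 0(-2) + (-3)(-9) - (-3)| / √(5² + 0² + (-3)²) = 5/√34 = 0.8575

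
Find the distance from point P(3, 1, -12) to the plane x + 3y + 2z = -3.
d = |1(3) + 3(1) + 2(-12) - (-3)| / √(1² + 3² + 2²) = 15/√14 = 4.009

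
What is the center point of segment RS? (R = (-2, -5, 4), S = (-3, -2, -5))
Midpoint = ((-2-3)/2, (-5-2)/2, (4-5)/2) = (-2.5, -3.5, -0.5)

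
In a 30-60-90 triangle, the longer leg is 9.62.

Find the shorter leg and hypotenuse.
In a 30-60-90 triangle, sides are in ratio 1 : √3 : 2.
Long leg = short leg·√3  →  short leg = 9.62/√3 = 5.554
Hypotenuse = 2·(short leg) = 2·9.62/√3 = 11.11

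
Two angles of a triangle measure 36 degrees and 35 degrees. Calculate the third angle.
Sum of angles in a triangle = 180 degrees
Third angle = 180 - 36 - 35
Third angle = 109 degrees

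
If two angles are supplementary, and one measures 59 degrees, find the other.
Supplementary angles sum to 180 degrees.
Other angle = 180 - 59
Other angle = 121 degrees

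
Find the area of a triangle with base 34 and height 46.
Area = (1/2) * base * height
Area = (1/2) * 34 * 46
Area = 782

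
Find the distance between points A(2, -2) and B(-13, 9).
Using the distance formula: d = sqrt((x₂-x₁)² + (y₂-y₁)²)
dx = (-13) - 2 = -15
dy = 9 - (-2) = 11
d = sqrt((-15)² + 11²) = sqrt(225 + 121) = sqrt(346) = 18.60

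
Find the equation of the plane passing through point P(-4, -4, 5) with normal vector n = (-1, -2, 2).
d = n·P = (-1)(-4) + (-2)(-4) + (2)(5) = 22
Plane: -x - 2y + 2z = 22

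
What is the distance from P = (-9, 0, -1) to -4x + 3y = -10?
d = |(-4)(-9) + 3(0) + 0(-1) - (-10)| / √((-4)² + 3² + 0²) = 46/√25 = 9.2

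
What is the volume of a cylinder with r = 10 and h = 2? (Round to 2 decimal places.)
Volume = pi * r² * h
Volume = pi * 10² * 2
Volume = pi * 100 * 2
Volume = pi * 200
Volume = 628.32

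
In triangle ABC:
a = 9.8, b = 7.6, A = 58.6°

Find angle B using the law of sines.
sin(B)/b = sin(A)/a
sin(B) = b·sin(A)/a = 7.6·sin(58.6°)/9.8 = 0.661937
B = arcsin(0.661937) = 41.45°  (b ≤ a, so B ≤ A and the acute solution is unique)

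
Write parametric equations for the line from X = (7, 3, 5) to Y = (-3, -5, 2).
Direction vector d = Y - X = (-10, -8, -3)
x = 7 - 10t, y = 3 - 8t, z = 5 - 3t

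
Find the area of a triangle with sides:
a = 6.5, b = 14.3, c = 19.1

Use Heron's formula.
s = (a+b+c)/2 = (6.5+14.3+19.1)/2 = 19.95
A = √(s(s-a)(s-b)(s-c)) = √(19.95·13.45·5.65·0.85)
A = √1288.64 = 35.9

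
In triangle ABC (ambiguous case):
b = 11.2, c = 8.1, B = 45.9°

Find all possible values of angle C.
sin(C)/c = sin(B)/b  →  sin(C) = c·sin(B)/b = 8.1·sin(45.9°)/11.2 = 0.519359
C₁ = arcsin(0.519359) = 31.29°,  C₂ = 180° - C₁ = 148.71°
Check C₂: A = 180° - 45.9° - 148.71° = -14.61° ≤ 0, rejected
C = 31.29° (one solution)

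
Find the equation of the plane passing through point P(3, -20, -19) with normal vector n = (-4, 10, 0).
d = n·P = (-4)(3) + (10)(-20) + (0)(-19) = -212
Plane: -4x + 10y = -212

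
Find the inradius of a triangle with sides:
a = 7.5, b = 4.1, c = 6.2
s = (a+b+c)/2 = (7.5+4.1+6.2)/2 = 8.9
Area = √(s(s-a)(s-b)(s-c)) = √(8.9·1.4·4.8·2.7) = 12.7075
r = Area/s = 12.7075/8.9 = 1.428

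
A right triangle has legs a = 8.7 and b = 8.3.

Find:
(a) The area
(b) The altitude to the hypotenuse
(a) Area = ½ab = ½·8.7·8.3 = 36.105
(b) Hypotenuse c = √(8.7² + 8.3²) = √144.58 = 12.0241
    Area = ½·c·h_c  →  h_c = 2·Area/c = 2·36.105/12.0241 = 6.005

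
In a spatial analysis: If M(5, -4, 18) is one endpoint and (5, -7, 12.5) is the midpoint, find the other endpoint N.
N = (2×5 - 5, 2×(-7) - (-4), 2×12.5 - 18) = (5, -10, 7)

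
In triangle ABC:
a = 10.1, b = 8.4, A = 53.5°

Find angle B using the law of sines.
sin(B)/b = sin(A)/a
sin(B) = b·sin(A)/a = 8.4·sin(53.5°)/10.1 = 0.668554
B = arcsin(0.668554) = 41.96°  (b ≤ a, so B ≤ A and the acute solution is unique)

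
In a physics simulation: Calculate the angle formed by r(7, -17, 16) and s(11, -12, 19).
r·s = 585, |r|² = 594, |s|² = 626
cos θ = 585/√371844 ≈ 0.9593
θ ≈ 16.39°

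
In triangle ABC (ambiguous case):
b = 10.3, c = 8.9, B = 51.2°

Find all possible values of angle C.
sin(C)/c = sin(B)/b  →  sin(C) = c·sin(B)/b = 8.9·sin(51.2°)/10.3 = 0.673409
C₁ = arcsin(0.673409) = 42.33°,  C₂ = 180° - C₁ = 137.67°
Check C₂: A = 180° - 51.2° - 137.67° = -8.87° ≤ 0, rejected
C = 42.33° (one solution)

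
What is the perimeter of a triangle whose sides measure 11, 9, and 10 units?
Perimeter = sum of all sides
Perimeter = 11 + 9 + 10
Perimeter = 30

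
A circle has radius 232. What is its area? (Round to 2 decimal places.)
Area = pi * r²
Area = pi * 232²
Area = pi * 53824
Area = 169093.08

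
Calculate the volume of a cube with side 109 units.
Volume = s³
Volume = 109³
Volume = 1295029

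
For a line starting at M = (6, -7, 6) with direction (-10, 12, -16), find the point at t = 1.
P(1) = (6 + (-10)(1), -7 + 12(1), 6 + (-16)(1)) = (-4, 5, -10)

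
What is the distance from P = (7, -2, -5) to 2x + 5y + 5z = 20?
d = |2(7) + 5(-2) + 5(-5) - (20)| / √(2² + 5² + 5²) = 41/√54 = 5.579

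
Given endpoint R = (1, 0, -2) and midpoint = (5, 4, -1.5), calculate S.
S = (2×5 - 1, 2×4 - 0, 2×(-1.5) - (-2)) = (9, 8, -1)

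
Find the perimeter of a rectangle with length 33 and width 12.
Perimeter = 2 * (length + width)
Perimeter = 2 * (33 + 12)
Perimeter = 2 * 45
Perimeter = 90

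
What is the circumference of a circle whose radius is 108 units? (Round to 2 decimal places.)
Circumference = 2 * pi * r
Circumference = 2 * pi * 108
Circumference = 678.58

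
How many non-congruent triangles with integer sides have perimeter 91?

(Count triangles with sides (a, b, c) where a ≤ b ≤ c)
With a ≤ b ≤ c and a + b + c = 91, the triangle inequality a + b > c gives c < 91/2, so c ≤ 45.
Iterate a from 1 to ⌊p/3⌋ = 30; for each a, b ranges from a to ⌊(p−a)/2⌋ with c = p − a − b, keeping only c ≥ b.
Triples: (1, 45, 45), (2, 44, 45), (3, 43, 45), …
Count = 184 triangles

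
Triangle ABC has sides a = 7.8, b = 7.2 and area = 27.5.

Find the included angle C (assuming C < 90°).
Area = ½ab·sin(C)  →  sin(C) = 2·Area/(ab)
sin(C) = 2·27.5/(7.8·7.2) = 0.979345
C = arcsin(0.979345) = 78.33°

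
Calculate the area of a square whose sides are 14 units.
Area = s²
Area = 14²
Area = 196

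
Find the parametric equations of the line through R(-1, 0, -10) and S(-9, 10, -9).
Direction vector d = S - R = (-8, 10, 1)
x = -1 - 8t, y = 0 + 10t, z = -10 + t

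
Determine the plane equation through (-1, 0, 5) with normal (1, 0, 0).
d = n·P = (1)(-1) + (0)(0) + (0)(5) = -1
Plane: x = -1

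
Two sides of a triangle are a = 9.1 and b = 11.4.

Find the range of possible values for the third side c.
By the triangle inequality: |a - b| < c < a + b
|9.1 - 11.4| < c < 9.1 + 11.4
2.3 < c < 20.5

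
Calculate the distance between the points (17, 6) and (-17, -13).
Using the distance formula: d = sqrt((x₂-x₁)² + (y₂-y₁)²)
dx = (-17) - 17 = -34
dy = (-13) - 6 = -19
d = sqrt((-34)² + (-19)²) = sqrt(1156 + 361) = sqrt(1517) = 38.95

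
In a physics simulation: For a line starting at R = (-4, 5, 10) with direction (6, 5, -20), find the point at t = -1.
P(-1) = (-4 + 6(-1), 5 + 5(-1), 10 + (-20)(-1)) = (-10, 0, 30)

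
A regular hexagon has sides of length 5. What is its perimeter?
Perimeter = number of sides * side length
Perimeter = 6 * 5
Perimeter = 30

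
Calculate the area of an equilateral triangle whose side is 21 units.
Area = (sqrt(3)/4) * s²
Area = (sqrt(3)/4) * 21²
Area = (sqrt(3)/4) * 441
Area = 190.96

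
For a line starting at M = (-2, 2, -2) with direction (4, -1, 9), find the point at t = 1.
P(1) = (-2 + 4(1), 2 + (-1)(1), -2 + 9(1)) = (2, 1, 7)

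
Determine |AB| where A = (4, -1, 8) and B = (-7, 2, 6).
d = √[(-11)² + (3)² + (-2)²] = √134 = 11.58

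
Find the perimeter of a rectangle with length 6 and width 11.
Perimeter = 2 * (length + width)
Perimeter = 2 * (6 + 11)
Perimeter = 2 * 17
Perimeter = 34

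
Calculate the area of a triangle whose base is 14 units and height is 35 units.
Area = (1/2) * base * height
Area = (1/2) * 14 * 35
Area = 245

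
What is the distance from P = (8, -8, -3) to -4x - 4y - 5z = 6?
d = |(-4)(8) + (-4)(-8) + (-5)(-3) - (6)| / √((-4)² + (-4)² + (-5)²) = 9/√57 = 1.192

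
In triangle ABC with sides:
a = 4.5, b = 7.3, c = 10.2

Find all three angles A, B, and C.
By the law of cosines:
cos(A) = (b² + c² - a²)/(2bc) = 0.920494  →  A = 23°
cos(B) = (a² + c² - b²)/(2ac) = 0.773420  →  B = 39.34°
cos(C) = (a² + b² - c²)/(2ab) = -0.464231  →  C = 117.7°
Check: A + B + C = 180.0° ✓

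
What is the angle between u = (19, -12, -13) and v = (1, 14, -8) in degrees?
u·v = -45, |u|² = 674, |v|² = 261
cos θ = -45/√175914 ≈ -0.1073
θ ≈ 96.16°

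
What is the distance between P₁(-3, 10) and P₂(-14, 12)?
Using the distance formula: d = sqrt((x₂-x₁)² + (y₂-y₁)²)
dx = (-14) - (-3) = -11
dy = 12 - 10 = 2
d = sqrt((-11)² + 2²) = sqrt(121 + 4) = sqrt(125) = 11.18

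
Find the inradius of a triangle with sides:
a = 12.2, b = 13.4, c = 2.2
s = (a+b+c)/2 = (12.2+13.4+2.2)/2 = 13.9
Area = √(s(s-a)(s-b)(s-c)) = √(13.9·1.7·0.5·11.7) = 11.7574
r = Area/s = 11.7574/13.9 = 0.8459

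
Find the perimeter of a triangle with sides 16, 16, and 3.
Perimeter = sum of all sides
Perimeter = 16 + 16 + 3
Perimeter = 35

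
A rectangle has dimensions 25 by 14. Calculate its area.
Area = length * width
Area = 25 * 14
Area = 350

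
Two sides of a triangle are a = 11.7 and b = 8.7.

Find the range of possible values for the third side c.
By the triangle inequality: |a - b| < c < a + b
|11.7 - 8.7| < c < 11.7 + 8.7
3 < c < 20.4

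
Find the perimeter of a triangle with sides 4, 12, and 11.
Perimeter = sum of all sides
Perimeter = 4 + 12 + 11
Perimeter = 27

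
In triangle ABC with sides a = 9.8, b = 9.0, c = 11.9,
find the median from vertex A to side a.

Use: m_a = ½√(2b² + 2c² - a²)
m_a = ½√(2·9.0² + 2·11.9² - 9.8²)
m_a = ½√(162 + 283.22 - 96.04) = ½√349.18 = 9.343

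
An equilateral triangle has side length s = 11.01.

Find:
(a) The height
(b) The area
(a) Height h = s·√3/2 = 11.01·√3/2 = 9.535
(b) Area = (√3/4)·s² = (√3/4)·11.01² = (√3/4)·121.22 = 52.49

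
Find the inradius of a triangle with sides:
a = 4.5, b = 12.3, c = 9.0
s = (a+b+c)/2 = (4.5+12.3+9.0)/2 = 12.9
Area = √(s(s-a)(s-b)(s-c)) = √(12.9·8.4·0.6·3.9) = 15.9236
r = Area/s = 15.9236/12.9 = 1.234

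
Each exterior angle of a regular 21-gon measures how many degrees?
Exterior angle of a regular n-gon = 360/n
Exterior angle = 360/21
Exterior angle = 17.14 degrees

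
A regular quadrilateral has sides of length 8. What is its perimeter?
Perimeter = number of sides * side length
Perimeter = 4 * 8
Perimeter = 32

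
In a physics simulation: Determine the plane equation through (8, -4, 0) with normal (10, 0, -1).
d = n·P = (10)(8) + (0)(-4) + (-1)(0) = 80
Plane: 10x - z = 80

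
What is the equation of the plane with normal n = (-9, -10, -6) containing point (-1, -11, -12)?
d = n·P = (-9)(-1) + (-10)(-11) + (-6)(-12) = 191
Plane: -9x - 10y - 6z = 191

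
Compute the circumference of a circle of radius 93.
Circumference = 2 * pi * r
Circumference = 2 * pi * 93
Circumference = 584.34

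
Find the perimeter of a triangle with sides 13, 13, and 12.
Perimeter = sum of all sides
Perimeter = 13 + 13 + 12
Perimeter = 38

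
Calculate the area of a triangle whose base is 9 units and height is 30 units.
Area = (1/2) * base * height
Area = (1/2) * 9 * 30
Area = 135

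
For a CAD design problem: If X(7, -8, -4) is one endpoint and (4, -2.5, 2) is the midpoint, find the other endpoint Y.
Y = (2×4 - 7, 2×(-2.5) - (-8), 2×2 - (-4)) = (1, 3, 8)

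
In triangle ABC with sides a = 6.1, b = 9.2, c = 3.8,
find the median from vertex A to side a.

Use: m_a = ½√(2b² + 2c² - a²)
m_a = ½√(2·9.2² + 2·3.8² - 6.1²)
m_a = ½√(169.28 + 28.88 - 37.21) = ½√160.95 = 6.343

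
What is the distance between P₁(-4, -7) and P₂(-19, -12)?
Using the distance formula: d = sqrt((x₂-x₁)² + (y₂-y₁)²)
dx = (-19) - (-4) = -15
dy = (-12) - (-7) = -5
d = sqrt((-15)² + (-5)²) = sqrt(225 + 25) = sqrt(250) = 15.81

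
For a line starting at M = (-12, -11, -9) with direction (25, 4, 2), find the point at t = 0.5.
P(0.5) = (-12 + 25(0.5), -11 + 4(0.5), -9 + 2(0.5)) = (0.5, -9, -8)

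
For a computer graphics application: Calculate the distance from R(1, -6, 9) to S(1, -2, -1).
d = √[(0)² + (4)² + (-10)²] = √116 = 10.77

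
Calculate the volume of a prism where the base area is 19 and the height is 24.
Volume = base area * height
Volume = 19 * 24
Volume = 456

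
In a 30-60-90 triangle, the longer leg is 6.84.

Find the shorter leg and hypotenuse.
In a 30-60-90 triangle, sides are in ratio 1 : √3 : 2.
Long leg = short leg·√3  →  short leg = 6.84/√3 = 3.949
Hypotenuse = 2·(short leg) = 2·6.84/√3 = 7.898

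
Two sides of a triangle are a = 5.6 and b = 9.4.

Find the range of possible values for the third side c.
By the triangle inequality: |a - b| < c < a + b
|5.6 - 9.4| < c < 5.6 + 9.4
3.8 < c < 15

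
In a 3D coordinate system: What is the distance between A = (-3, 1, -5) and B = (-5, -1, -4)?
d = √[(-2)² + (-2)² + (1)²] = √9 = 3.0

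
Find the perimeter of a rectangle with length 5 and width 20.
Perimeter = 2 * (length + width)
Perimeter = 2 * (5 + 20)
Perimeter = 2 * 25
Perimeter = 50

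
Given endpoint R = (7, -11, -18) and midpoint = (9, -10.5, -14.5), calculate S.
S = (2×9 - 7, 2×(-10.5) - (-11), 2×(-14.5) - (-18)) = (11, -10, -11)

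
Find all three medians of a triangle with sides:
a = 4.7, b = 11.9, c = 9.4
Using m_x = ½√(2y² + 2z² - x²):
m_a = ½√(2·11.9² + 2·9.4² - 4.7²) = ½√437.85 = 10.46
m_b = ½√(2·4.7² + 2·9.4² - 11.9²) = ½√79.29 = 4.452
m_c = ½√(2·4.7² + 2·11.9² - 9.4²) = ½√239.04 = 7.73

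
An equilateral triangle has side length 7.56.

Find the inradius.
For an equilateral triangle, r = s/(2√3) where s is the side.
r = 7.56/(2√3) = 7.56/3.464102 = 2.182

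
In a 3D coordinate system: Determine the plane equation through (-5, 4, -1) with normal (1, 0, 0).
d = n·P = (1)(-5) + (0)(4) + (0)(-1) = -5
Plane: x = -5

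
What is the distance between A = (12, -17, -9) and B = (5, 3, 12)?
d = √[(-7)² + (20)² + (21)²] = √890 = 29.83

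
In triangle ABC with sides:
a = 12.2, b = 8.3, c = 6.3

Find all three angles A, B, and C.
By the law of cosines:
cos(A) = (b² + c² - a²)/(2bc) = -0.384968  →  A = 112.6°
cos(B) = (a² + c² - b²)/(2ac) = 0.778298  →  B = 38.89°
cos(C) = (a² + b² - c²)/(2ab) = 0.879123  →  C = 28.46°
Check: A + B + C = 180.0° ✓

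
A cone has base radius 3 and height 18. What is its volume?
Volume = (1/3) * pi * r² * h
Volume = (1/3) * pi * 3² * 18
Volume = (1/3) * pi * 9 * 18
Volume = (1/3) * pi * 162
Volume = 169.65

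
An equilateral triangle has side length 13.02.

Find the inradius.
For an equilateral triangle, r = s/(2√3) where s is the side.
r = 13.02/(2√3) = 13.02/3.464102 = 3.759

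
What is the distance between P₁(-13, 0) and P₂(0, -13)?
Using the distance formula: d = sqrt((x₂-x₁)² + (y₂-y₁)²)
dx = 0 - (-13) = 13
dy = (-13) - 0 = -13
d = sqrt(13² + (-13)²) = sqrt(169 + 169) = sqrt(338) = 18.38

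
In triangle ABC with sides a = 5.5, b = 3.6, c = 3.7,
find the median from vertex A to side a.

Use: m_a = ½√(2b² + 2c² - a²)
m_a = ½√(2·3.6² + 2·3.7² - 5.5²)
m_a = ½√(25.92 + 27.38 - 30.25) = ½√23.05 = 2.401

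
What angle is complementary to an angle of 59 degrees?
Complementary angles sum to 90 degrees.
Other angle = 90 - 59
Other angle = 31 degrees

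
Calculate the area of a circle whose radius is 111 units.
Area = pi * r²
Area = pi * 111²
Area = pi * 12321
Area = 38707.56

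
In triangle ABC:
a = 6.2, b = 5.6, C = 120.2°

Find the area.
Using A = ½ab·sin(C):
A = ½·6.2·5.6·sin(120.2°) = ½·34.72·0.864275 = 15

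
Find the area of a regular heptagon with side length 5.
For a regular 7-gon with side length s = 5:
Apothem a = s / (2*tan(pi/7)) = 5 / (2*tan(pi/7)) ≈ 5.1913
Perimeter P = 7 * 5 = 35
Area = (1/2) * P * a = (1/2) * 35 * 5.1913 = 90.85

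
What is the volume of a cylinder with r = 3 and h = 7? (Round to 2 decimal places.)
Volume = pi * r² * h
Volume = pi * 3² * 7
Volume = pi * 9 * 7
Volume = pi * 63
Volume = 197.92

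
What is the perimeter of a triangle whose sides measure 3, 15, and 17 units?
Perimeter = sum of all sides
Perimeter = 3 + 15 + 17
Perimeter = 35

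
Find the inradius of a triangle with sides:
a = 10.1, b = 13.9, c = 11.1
s = (a+b+c)/2 = (10.1+13.9+11.1)/2 = 17.55
Area = √(s(s-a)(s-b)(s-c)) = √(17.55·7.45·3.65·6.45) = 55.4808
r = Area/s = 55.4808/17.55 = 3.161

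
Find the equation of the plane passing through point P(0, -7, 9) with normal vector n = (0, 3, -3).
d = n·P = (0)(0) + (3)(-7) + (-3)(9) = -48
Plane: 3y - 3z = -48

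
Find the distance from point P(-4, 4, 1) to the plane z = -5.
d = |0(-4) + 0(4) + 1(1) - (-5)| / √(0² + 0² + 1²) = 6/√1 = 6.0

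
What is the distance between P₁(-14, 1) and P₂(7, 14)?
Using the distance formula: d = sqrt((x₂-x₁)² + (y₂-y₁)²)
dx = 7 - (-14) = 21
dy = 14 - 1 = 13
d = sqrt(21² + 13²) = sqrt(441 + 169) = sqrt(610) = 24.70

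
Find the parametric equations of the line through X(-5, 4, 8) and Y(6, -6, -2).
Direction vector d = Y - X = (11, -10, -10)
x = -5 + 11t, y = 4 - 10t, z = 8 - 10t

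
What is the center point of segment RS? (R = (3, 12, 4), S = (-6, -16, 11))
Midpoint = ((3-6)/2, (12-16)/2, (4+11)/2) = (-1.5, -2, 7.5)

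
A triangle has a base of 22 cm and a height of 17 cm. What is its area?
Area = (1/2) * base * height
Area = (1/2) * 22 * 17
Area = 187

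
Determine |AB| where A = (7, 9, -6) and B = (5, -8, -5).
d = √[(-2)² + (-17)² + (1)²] = √294 = 17.15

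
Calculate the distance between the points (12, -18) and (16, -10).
Using the distance formula: d = sqrt((x₂-x₁)² + (y₂-y₁)²)
dx = 16 - 12 = 4
dy = (-10) - (-18) = 8
d = sqrt(4² + 8²) = sqrt(16 + 64) = sqrt(80) = 8.94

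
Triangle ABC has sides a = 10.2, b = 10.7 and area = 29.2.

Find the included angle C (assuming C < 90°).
Area = ½ab·sin(C)  →  sin(C) = 2·Area/(ab)
sin(C) = 2·29.2/(10.2·10.7) = 0.535093
C = arcsin(0.535093) = 32.35°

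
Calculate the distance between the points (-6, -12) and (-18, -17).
Using the distance formula: d = sqrt((x₂-x₁)² + (y₂-y₁)²)
dx = (-18) - (-6) = -12
dy = (-17) - (-12) = -5
d = sqrt((-12)² + (-5)²) = sqrt(144 + 25) = sqrt(169) = 13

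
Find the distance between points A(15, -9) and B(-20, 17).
Using the distance formula: d = sqrt((x₂-x₁)² + (y₂-y₁)²)
dx = (-20) - 15 = -35
dy = 17 - (-9) = 26
d = sqrt((-35)² + 26²) = sqrt(1225 + 676) = sqrt(1901) = 43.60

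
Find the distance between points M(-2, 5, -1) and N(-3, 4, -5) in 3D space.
d = √[(-1)² + (-1)² + (-4)²] = √18 = 4.243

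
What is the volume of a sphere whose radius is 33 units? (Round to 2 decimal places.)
Volume = (4/3) * pi * r³
Volume = (4/3) * pi * 33³
Volume = (4/3) * pi * 35937
Volume = 150532.55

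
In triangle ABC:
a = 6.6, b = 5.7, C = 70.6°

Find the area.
Using A = ½ab·sin(C):
A = ½·6.6·5.7·sin(70.6°) = ½·37.62·0.943223 = 17.74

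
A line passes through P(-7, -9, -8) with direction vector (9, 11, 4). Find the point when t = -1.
P(-1) = (-7 + 9(-1), -9 + 11(-1), -8 + 4(-1)) = (-16, -20, -12)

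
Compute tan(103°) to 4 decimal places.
tan(103 degrees) = -4.3315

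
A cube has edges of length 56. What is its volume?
Volume = s³
Volume = 56³
Volume = 175616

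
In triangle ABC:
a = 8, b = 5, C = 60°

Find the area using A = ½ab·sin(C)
A = ½·8·5·sin(60°) = ½·40·0.866025 = 17.32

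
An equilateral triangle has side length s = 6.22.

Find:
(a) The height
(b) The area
(a) Height h = s·√3/2 = 6.22·√3/2 = 5.387
(b) Area = (√3/4)·s² = (√3/4)·6.22² = (√3/4)·38.6884 = 16.75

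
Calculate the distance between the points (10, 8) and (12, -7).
Using the distance formula: d = sqrt((x₂-x₁)² + (y₂-y₁)²)
dx = 12 - 10 = 2
dy = (-7) - 8 = -15
d = sqrt(2² + (-15)²) = sqrt(4 + 225) = sqrt(229) = 15.13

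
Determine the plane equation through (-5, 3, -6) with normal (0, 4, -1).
d = n·P = (0)(-5) + (4)(3) + (-1)(-6) = 18
Plane: 4y - z = 18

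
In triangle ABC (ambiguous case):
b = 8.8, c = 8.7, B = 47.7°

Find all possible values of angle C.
sin(C)/c = sin(B)/b  →  sin(C) = c·sin(B)/b = 8.7·sin(47.7°)/8.8 = 0.731226
C₁ = arcsin(0.731226) = 46.99°,  C₂ = 180° - C₁ = 133.01°
Check C₂: A = 180° - 47.7° - 133.01° = -0.71° ≤ 0, rejected
C = 46.99° (one solution)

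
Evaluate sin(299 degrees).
sin(299 degrees) = -0.8746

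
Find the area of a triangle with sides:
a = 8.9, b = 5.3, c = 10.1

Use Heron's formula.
s = (a+b+c)/2 = (8.9+5.3+10.1)/2 = 12.15
A = √(s(s-a)(s-b)(s-c)) = √(12.15·3.25·6.85·2.05)
A = √554.503 = 23.55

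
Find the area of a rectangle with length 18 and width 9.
Area = length * width
Area = 18 * 9
Area = 162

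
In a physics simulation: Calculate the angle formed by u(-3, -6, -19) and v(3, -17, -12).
u·v = 321, |u|² = 406, |v|² = 442
cos θ = 321/√179452 ≈ 0.7578
θ ≈ 40.73°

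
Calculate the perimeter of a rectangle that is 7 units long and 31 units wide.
Perimeter = 2 * (length + width)
Perimeter = 2 * (7 + 31)
Perimeter = 2 * 38
Perimeter = 76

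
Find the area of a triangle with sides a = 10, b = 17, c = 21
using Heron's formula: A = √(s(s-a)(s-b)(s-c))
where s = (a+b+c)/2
s = (10+17+21)/2 = 24
A = √(24·14·7·3) = √7056 = 84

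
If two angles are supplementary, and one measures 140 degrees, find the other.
Supplementary angles sum to 180 degrees.
Other angle = 180 - 140
Other angle = 40 degrees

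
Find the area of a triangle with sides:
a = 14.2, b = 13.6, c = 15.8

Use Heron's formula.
s = (a+b+c)/2 = (14.2+13.6+15.8)/2 = 21.8
A = √(s(s-a)(s-b)(s-c)) = √(21.8·7.6·8.2·6)
A = √8151.46 = 90.29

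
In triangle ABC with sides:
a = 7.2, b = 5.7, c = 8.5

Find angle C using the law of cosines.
cos(C) = (a² + b² - c²)/(2ab)
cos(C) = (7.2² + 5.7² - 8.5²)/(2·7.2·5.7) = 12.08/82.08 = 0.147173
C = arccos(0.147173) = 81.54°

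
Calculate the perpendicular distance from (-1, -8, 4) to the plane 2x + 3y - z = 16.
d = |2(-1) + 3(-8) + (-1)(4) - (16)| / √(2² + 3² + (-1)²) = 46/√14 = 12.29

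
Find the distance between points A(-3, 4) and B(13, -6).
Using the distance formula: d = sqrt((x₂-x₁)² + (y₂-y₁)²)
dx = 13 - (-3) = 16
dy = (-6) - 4 = -10
d = sqrt(16² + (-10)²) = sqrt(256 + 100) = sqrt(356) = 18.87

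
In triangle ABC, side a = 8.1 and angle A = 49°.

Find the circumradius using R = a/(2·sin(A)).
R = a/(2·sin(A)) = 8.1/(2·sin(49°))
R = 8.1/(2·0.754710) = 8.1/1.509419 = 5.366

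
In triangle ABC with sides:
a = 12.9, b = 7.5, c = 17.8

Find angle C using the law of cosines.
cos(C) = (a² + b² - c²)/(2ab)
cos(C) = (12.9² + 7.5² - 17.8²)/(2·12.9·7.5) = -94.18/193.5 = -0.486718
C = arccos(-0.486718) = 119.1°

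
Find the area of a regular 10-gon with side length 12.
For a regular 10-gon with side length s = 12:
Apothem a = s / (2*tan(pi/10)) = 12 / (2*tan(pi/10)) ≈ 18.4661
Perimeter P = 10 * 12 = 120
Area = (1/2) * P * a = (1/2) * 120 * 18.4661 = 1107.97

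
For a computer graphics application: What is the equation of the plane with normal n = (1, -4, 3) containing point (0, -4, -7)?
d = n·P = (1)(0) + (-4)(-4) + (3)(-7) = -5
Plane: x - 4y + 3z = -5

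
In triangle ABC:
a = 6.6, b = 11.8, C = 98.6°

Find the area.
Using A = ½ab·sin(C):
A = ½·6.6·11.8·sin(98.6°) = ½·77.88·0.988756 = 38.5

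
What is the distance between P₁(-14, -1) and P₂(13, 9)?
Using the distance formula: d = sqrt((x₂-x₁)² + (y₂-y₁)²)
dx = 13 - (-14) = 27
dy = 9 - (-1) = 10
d = sqrt(27² + 10²) = sqrt(729 + 100) = sqrt(829) = 28.79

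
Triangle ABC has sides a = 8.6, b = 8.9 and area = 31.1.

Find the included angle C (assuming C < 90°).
Area = ½ab·sin(C)  →  sin(C) = 2·Area/(ab)
sin(C) = 2·31.1/(8.6·8.9) = 0.812647
C = arcsin(0.812647) = 54.36°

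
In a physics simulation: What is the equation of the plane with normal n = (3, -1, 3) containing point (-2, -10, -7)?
d = n·P = (3)(-2) + (-1)(-10) + (3)(-7) = -17
Plane: 3x - y + 3z = -17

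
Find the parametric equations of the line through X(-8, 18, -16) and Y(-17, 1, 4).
Direction vector d = Y - X = (-9, -17, 20)
x = -8 - 9t, y = 18 - 17t, z = -16 + 20t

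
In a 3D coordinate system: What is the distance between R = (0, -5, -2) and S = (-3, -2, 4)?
d = √[(-3)² + (3)² + (6)²] = √54 = 7.348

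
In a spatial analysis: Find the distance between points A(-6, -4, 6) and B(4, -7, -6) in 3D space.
d = √[(10)² + (-3)² + (-12)²] = √253 = 15.91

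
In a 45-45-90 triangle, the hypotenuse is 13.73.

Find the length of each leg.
In a 45-45-90 triangle, hypotenuse = leg·√2  →  leg = hypotenuse/√2
leg = 13.73/√2 = 9.709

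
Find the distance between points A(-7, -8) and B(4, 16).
Using the distance formula: d = sqrt((x₂-x₁)² + (y₂-y₁)²)
dx = 4 - (-7) = 11
dy = 16 - (-8) = 24
d = sqrt(11² + 24²) = sqrt(121 + 576) = sqrt(697) = 26.40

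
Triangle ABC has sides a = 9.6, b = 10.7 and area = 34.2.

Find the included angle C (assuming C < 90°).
Area = ½ab·sin(C)  →  sin(C) = 2·Area/(ab)
sin(C) = 2·34.2/(9.6·10.7) = 0.665888
C = arcsin(0.665888) = 41.75°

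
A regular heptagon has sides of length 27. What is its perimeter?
Perimeter = number of sides * side length
Perimeter = 7 * 27
Perimeter = 189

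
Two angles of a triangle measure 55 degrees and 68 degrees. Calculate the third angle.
Sum of angles in a triangle = 180 degrees
Third angle = 180 - 55 - 68
Third angle = 57 degrees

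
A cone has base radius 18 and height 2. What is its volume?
Volume = (1/3) * pi * r² * h
Volume = (1/3) * pi * 18² * 2
Volume = (1/3) * pi * 324 * 2
Volume = (1/3) * pi * 648
Volume = 678.58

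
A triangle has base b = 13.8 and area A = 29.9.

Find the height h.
A = ½bh  →  h = 2A/b
h = 2·29.9/13.8 = 4.333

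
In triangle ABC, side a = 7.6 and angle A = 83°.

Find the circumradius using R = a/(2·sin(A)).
R = a/(2·sin(A)) = 7.6/(2·sin(83°))
R = 7.6/(2·0.992546) = 7.6/1.985092 = 3.829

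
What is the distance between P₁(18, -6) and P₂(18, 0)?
Using the distance formula: d = sqrt((x₂-x₁)² + (y₂-y₁)²)
dx = 18 - 18 = 0
dy = 0 - (-6) = 6
d = sqrt(0² + 6²) = sqrt(0 + 36) = sqrt(36) = 6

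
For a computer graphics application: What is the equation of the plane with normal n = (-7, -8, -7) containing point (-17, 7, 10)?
d = n·P = (-7)(-17) + (-8)(7) + (-7)(10) = -7
Plane: -7x - 8y - 7z = -7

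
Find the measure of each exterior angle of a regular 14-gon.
Exterior angle of a regular n-gon = 360/n
Exterior angle = 360/14
Exterior angle = 25.71 degrees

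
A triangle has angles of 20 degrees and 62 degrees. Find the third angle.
Sum of angles in a triangle = 180 degrees
Third angle = 180 - 20 - 62
Third angle = 98 degrees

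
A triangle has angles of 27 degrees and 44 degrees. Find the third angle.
Sum of angles in a triangle = 180 degrees
Third angle = 180 - 27 - 44
Third angle = 109 degrees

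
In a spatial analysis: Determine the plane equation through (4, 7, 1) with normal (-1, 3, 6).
d = n·P = (-1)(4) + (3)(7) + (6)(1) = 23
Plane: -x + 3y + 6z = 23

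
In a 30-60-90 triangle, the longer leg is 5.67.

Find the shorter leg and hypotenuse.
In a 30-60-90 triangle, sides are in ratio 1 : √3 : 2.
Long leg = short leg·√3  →  short leg = 5.67/√3 = 3.274
Hypotenuse = 2·(short leg) = 2·5.67/√3 = 6.547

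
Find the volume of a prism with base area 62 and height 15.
Volume = base area * height
Volume = 62 * 15
Volume = 930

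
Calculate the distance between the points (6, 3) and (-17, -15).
Using the distance formula: d = sqrt((x₂-x₁)² + (y₂-y₁)²)
dx = (-17) - 6 = -23
dy = (-15) - 3 = -18
d = sqrt((-23)² + (-18)²) = sqrt(529 + 324) = sqrt(853) = 29.21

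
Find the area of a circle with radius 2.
Area = pi * r²
Area = pi * 2²
Area = pi * 4
Area = 12.57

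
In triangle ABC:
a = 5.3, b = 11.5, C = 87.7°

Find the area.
Using A = ½ab·sin(C):
A = ½·5.3·11.5·sin(87.7°) = ½·60.95·0.999194 = 30.45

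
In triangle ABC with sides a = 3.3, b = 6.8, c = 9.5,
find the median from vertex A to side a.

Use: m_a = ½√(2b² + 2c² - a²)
m_a = ½√(2·6.8² + 2·9.5² - 3.3²)
m_a = ½√(92.48 + 180.5 - 10.89) = ½√262.09 = 8.095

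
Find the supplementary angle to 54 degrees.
Supplementary angles sum to 180 degrees.
Other angle = 180 - 54
Other angle = 126 degrees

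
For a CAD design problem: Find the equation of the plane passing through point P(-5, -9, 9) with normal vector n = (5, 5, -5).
d = n·P = (5)(-5) + (5)(-9) + (-5)(9) = -115
Plane: 5x + 5y - 5z = -115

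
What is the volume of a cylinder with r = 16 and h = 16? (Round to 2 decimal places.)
Volume = pi * r² * h
Volume = pi * 16² * 16
Volume = pi * 256 * 16
Volume = pi * 4096
Volume = 12867.96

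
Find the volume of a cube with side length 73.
Volume = s³
Volume = 73³
Volume = 389017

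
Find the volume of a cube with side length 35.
Volume = s³
Volume = 35³
Volume = 42875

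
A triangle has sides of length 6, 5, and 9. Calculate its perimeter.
Perimeter = sum of all sides
Perimeter = 6 + 5 + 9
Perimeter = 20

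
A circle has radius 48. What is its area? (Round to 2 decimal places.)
Area = pi * r²
Area = pi * 48²
Area = pi * 2304
Area = 7238.23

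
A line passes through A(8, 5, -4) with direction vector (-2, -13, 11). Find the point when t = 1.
P(1) = (8 + (-2)(1), 5 + (-13)(1), -4 + 11(1)) = (6, -8, 7)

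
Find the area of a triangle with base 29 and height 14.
Area = (1/2) * base * height
Area = (1/2) * 29 * 14
Area = 203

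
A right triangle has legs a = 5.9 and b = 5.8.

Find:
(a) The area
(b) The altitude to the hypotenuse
(a) Area = ½ab = ½·5.9·5.8 = 17.11
(b) Hypotenuse c = √(5.9² + 5.8²) = √68.45 = 8.27345
    Area = ½·c·h_c  →  h_c = 2·Area/c = 2·17.11/8.27345 = 4.136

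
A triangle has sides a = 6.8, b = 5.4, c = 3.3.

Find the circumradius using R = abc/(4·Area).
s = (a+b+c)/2 = 7.75
Area = √(s(s-a)(s-b)(s-c)) = √(7.75·0.95·2.35·4.45) = 8.77459
R = abc/(4·Area) = (6.8·5.4·3.3)/(4·8.77459) = 121.176/35.09836 = 3.452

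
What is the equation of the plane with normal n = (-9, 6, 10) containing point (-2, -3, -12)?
d = n·P = (-9)(-2) + (6)(-3) + (10)(-12) = -120
Plane: -9x + 6y + 10z = -120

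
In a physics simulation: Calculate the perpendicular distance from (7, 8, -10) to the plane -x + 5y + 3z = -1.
d = |(-1)(7) + 5(8) + 3(-10) - (-1)| / √((-1)² + 5² + 3²) = 4/√35 = 0.6761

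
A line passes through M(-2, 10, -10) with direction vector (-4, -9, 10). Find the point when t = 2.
P(2) = (-2 + (-4)(2), 10 + (-9)(2), -10 + 10(2)) = (-10, -8, 10)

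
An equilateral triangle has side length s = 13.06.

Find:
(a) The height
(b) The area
(a) Height h = s·√3/2 = 13.06·√3/2 = 11.31
(b) Area = (√3/4)·s² = (√3/4)·13.06² = (√3/4)·170.564 = 73.86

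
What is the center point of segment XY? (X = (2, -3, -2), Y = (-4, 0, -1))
Midpoint = ((2-4)/2, (-3+0)/2, (-2-1)/2) = (-1, -1.5, -1.5)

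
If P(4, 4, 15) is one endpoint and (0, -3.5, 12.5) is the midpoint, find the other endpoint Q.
Q = (2×0 - 4, 2×(-3.5) - 4, 2×12.5 - 15) = (-4, -11, 10)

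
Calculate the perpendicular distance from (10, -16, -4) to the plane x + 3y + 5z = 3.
d = |1(10) + 3(-16) + 5(-4) - (3)| / √(1² + 3² + 5²) = 61/√35 = 10.31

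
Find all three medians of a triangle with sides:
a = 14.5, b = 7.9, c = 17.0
Using m_x = ½√(2y² + 2z² - x²):
m_a = ½√(2·7.9² + 2·17.0² - 14.5²) = ½√492.57 = 11.1
m_b = ½√(2·14.5² + 2·17.0² - 7.9²) = ½√936.09 = 15.3
m_c = ½√(2·14.5² + 2·7.9² - 17.0²) = ½√256.32 = 8.005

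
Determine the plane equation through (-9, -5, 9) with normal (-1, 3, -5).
d = n·P = (-1)(-9) + (3)(-5) + (-5)(9) = -51
Plane: -x + 3y - 5z = -51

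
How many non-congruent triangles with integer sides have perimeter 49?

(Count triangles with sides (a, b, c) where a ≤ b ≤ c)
With a ≤ b ≤ c and a + b + c = 49, the triangle inequality a + b > c gives c < 49/2, so c ≤ 24.
Iterate a from 1 to ⌊p/3⌋ = 16; for each a, b ranges from a to ⌊(p−a)/2⌋ with c = p − a − b, keeping only c ≥ b.
Triples: (1, 24, 24), (2, 23, 24), (3, 22, 24), …
Count = 56 triangles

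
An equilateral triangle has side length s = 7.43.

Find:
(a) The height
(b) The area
(a) Height h = s·√3/2 = 7.43·√3/2 = 6.435
(b) Area = (√3/4)·s² = (√3/4)·7.43² = (√3/4)·55.2049 = 23.9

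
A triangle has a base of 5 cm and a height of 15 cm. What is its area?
Area = (1/2) * base * height
Area = (1/2) * 5 * 15
Area = 37.50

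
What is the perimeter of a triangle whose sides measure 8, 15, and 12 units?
Perimeter = sum of all sides
Perimeter = 8 + 15 + 12
Perimeter = 35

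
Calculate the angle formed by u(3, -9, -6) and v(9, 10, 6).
u·v = -99, |u|² = 126, |v|² = 217
cos θ = -99/√27342 ≈ -0.5987
θ ≈ 126.8°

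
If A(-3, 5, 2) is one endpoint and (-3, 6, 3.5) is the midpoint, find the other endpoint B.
B = (2×(-3) - (-3), 2×6 - 5, 2×3.5 - 2) = (-3, 7, 5)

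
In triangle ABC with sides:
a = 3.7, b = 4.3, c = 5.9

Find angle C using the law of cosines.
cos(C) = (a² + b² - c²)/(2ab)
cos(C) = (3.7² + 4.3² - 5.9²)/(2·3.7·4.3) = -2.63/31.82 = -0.082652
C = arccos(-0.082652) = 94.74°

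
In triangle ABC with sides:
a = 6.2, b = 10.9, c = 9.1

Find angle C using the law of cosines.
cos(C) = (a² + b² - c²)/(2ab)
cos(C) = (6.2² + 10.9² - 9.1²)/(2·6.2·10.9) = 74.44/135.16 = 0.550755
C = arccos(0.550755) = 56.58°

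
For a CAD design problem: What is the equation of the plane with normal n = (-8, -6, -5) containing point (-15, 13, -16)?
d = n·P = (-8)(-15) + (-6)(13) + (-5)(-16) = 122
Plane: -8x - 6y - 5z = 122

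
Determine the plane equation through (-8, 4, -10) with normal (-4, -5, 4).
d = n·P = (-4)(-8) + (-5)(4) + (4)(-10) = -28
Plane: -4x - 5y + 4z = -28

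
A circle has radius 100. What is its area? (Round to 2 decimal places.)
Area = pi * r²
Area = pi * 100²
Area = pi * 10000
Area = 31415.93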